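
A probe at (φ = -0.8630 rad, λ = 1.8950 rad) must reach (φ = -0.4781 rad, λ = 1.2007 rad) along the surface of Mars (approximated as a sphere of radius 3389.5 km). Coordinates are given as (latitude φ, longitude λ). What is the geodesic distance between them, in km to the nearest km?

With latitudes φ₁ = -49.446°, φ₂ = -27.393° and longitude difference Δλ = -39.780°:
cos c = sin φ₁ sin φ₂ + cos φ₁ cos φ₂ cos Δλ = (-0.7598)(-0.4601) + (0.6502)(0.8879)(0.7685) = 0.79320,
so c = arccos(0.79320) = 0.65475 rad.
Distance = R·c = 3389.5 × 0.6547 ≈ 2219 km.

2219 km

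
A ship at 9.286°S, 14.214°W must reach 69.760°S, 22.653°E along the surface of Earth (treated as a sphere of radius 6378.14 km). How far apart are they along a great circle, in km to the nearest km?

7222 km

In radians: φ₁ = -0.1621, φ₂ = -1.2175, Δλ = 36.867° = 0.6435 rad.
cos c = sin φ₁ sin φ₂ + cos φ₁ cos φ₂ cos Δλ = (-0.1614)(-0.9383) + (0.9869)(0.3460)(0.8000) = 0.42454,
so c = arccos(0.42454) = 1.13234 rad.
Distance = R·c = 6378.14 × 1.1323 ≈ 7222 km.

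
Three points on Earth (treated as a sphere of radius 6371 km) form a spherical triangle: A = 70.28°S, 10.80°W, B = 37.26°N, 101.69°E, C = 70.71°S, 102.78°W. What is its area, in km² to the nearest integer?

47981792 km²

Side lengths (central angles): a = 2.5162, b = 0.4850, c = 2.3086 rad; semiperimeter s = 2.6549.
By l'Huilier's theorem, tan(E/4) = √[tan(s/2) tan((s−a)/2) tan((s−b)/2) tan((s−c)/2)], giving spherical excess E = 1.1821 rad.
Area = E·R² = 1.1821 × (6371)² ≈ 47981792 km².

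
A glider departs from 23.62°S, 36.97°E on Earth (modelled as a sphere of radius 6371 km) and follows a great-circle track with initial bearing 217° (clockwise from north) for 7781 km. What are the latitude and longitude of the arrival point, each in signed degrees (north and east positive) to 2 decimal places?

-55.56°, -51.70°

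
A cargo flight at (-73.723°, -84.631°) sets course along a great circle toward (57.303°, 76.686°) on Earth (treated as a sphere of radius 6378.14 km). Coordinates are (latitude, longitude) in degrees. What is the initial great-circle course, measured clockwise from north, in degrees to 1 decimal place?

145.9°

Δλ = 161.317° = 2.8155 rad.
y = sin Δλ · cos φ₂ = (0.3203)(0.5402) = 0.1730
x = cos φ₁ sin φ₂ − sin φ₁ cos φ₂ cos Δλ = (0.2803)(0.8415) − (-0.9599)(0.5402)(-0.9473) = -0.2554
θ = atan2(y, x) = 145.88°, so the bearing is 145.9°.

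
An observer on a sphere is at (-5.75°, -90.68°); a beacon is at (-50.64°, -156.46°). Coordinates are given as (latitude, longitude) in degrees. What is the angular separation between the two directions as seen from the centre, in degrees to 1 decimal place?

70.3°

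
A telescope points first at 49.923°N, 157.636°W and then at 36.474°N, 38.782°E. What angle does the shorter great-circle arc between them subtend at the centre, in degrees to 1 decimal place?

92.4°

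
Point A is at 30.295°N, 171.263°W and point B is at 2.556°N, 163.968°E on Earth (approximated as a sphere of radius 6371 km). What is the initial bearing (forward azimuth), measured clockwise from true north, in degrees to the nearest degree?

With φ₁ = 0.5287, φ₂ = 0.0446, Δλ = -0.4323 rad, the forward-azimuth formula gives
θ = atan2( sin Δλ cos φ₂ , cos φ₁ sin φ₂ − sin φ₁ cos φ₂ cos Δλ ) = atan2(-0.4185, -0.4191) = -135.04°.
Adding 360° brings this into [0°, 360°): 225°.

225°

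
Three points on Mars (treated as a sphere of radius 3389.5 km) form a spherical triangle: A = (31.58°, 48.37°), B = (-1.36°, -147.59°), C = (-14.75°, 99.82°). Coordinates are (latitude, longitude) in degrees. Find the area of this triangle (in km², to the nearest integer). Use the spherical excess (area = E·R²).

28182994 km²

Side lengths (central angles): a = 1.9448, b = 1.1809, c = 2.5522 rad; semiperimeter s = 2.8389.
By l'Huilier's theorem, tan(E/4) = √[tan(s/2) tan((s−a)/2) tan((s−b)/2) tan((s−c)/2)], giving spherical excess E = 2.4531 rad.
Area = E·R² = 2.4531 × (3389.5)² ≈ 28182994 km².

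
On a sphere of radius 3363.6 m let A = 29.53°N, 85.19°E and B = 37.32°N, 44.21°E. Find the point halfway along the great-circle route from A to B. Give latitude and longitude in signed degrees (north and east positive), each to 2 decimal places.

35.16°, 65.66°

Central angle δ = 0.6073 rad. Interpolating on the sphere with fraction f = 0.5:
P = [sin((1−f)δ)·A + sin(fδ)·B] / sin δ = 0.5240·A + 0.5240·B in Cartesian coordinates,
giving P = (0.3369, 0.7449, 0.5759), i.e. latitude 35.16°, longitude 65.66°.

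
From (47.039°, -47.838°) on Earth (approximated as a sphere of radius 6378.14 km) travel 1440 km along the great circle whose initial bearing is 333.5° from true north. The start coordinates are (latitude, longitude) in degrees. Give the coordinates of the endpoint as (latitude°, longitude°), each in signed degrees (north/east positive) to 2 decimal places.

Angular distance δ = d/R = 1440/6378.14 = 0.22577 rad; initial bearing θ = 5.8207 rad.
sin φ₂ = sin φ₁ cos δ + cos φ₁ sin δ cos θ = (0.7318)(0.9746) + (0.6815)(0.2239)(0.8949) = 0.8498, so φ₂ = 58.19°.
Δλ = atan2(sin θ sin δ cos φ₁, cos δ − sin φ₁ sin φ₂) = atan2(-0.0681, 0.3527) = -10.923°.
λ₂ = -47.838° − 10.923° = -58.76°.

58.19°, -58.76°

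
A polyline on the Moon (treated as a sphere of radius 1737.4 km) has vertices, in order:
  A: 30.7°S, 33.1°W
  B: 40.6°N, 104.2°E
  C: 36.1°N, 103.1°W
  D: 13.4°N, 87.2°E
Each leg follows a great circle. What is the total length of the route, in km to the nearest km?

11315 km

Leg A→B: central angle 2.5184 rad, distance 4375.5 km.
Leg B→C: central angle 1.7332 rad, distance 3011.3 km.
Leg C→D: central angle 2.2611 rad, distance 3928.5 km.
Total: 4375.5 + 3011.3 + 3928.5 ≈ 11315 km.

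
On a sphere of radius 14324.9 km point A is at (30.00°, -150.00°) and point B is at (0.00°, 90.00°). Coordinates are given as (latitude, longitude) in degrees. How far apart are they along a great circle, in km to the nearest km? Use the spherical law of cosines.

With latitudes φ₁ = 30.000°, φ₂ = 0.000° and longitude difference Δλ = -120.000°:
cos c = sin φ₁ sin φ₂ + cos φ₁ cos φ₂ cos Δλ = (0.5000)(0.0000) + (0.8660)(1.0000)(-0.5000) = -0.43301,
so c = arccos(-0.43301) = 2.01863 rad.
Distance = R·c = 14324.9 × 2.0186 ≈ 28917 km.

28917 km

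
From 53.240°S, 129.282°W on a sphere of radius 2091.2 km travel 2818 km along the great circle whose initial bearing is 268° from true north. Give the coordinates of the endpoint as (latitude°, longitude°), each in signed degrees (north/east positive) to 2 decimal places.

-11.40°, 146.88°

Angular distance δ = d/R = 2818/2091.2 = 1.34755 rad; initial bearing θ = 4.6775 rad.
sin φ₂ = sin φ₁ cos δ + cos φ₁ sin δ cos θ = (-0.8011)(0.2214) + (0.5985)(0.9752)(-0.0349) = -0.1977, so φ₂ = -11.40°.
Δλ = atan2(sin θ sin δ cos φ₁, cos δ − sin φ₁ sin φ₂) = atan2(-0.5833, 0.0630) = -83.837°.
λ₂ = -129.282° − 83.837° = -213.12° → 146.88° after wrapping to (−180°, 180°].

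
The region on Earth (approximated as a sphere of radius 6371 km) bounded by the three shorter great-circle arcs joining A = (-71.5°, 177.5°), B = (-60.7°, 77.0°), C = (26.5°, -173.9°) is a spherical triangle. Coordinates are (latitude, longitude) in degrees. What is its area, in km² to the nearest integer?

29257418 km²

Side lengths (central angles): a = 2.1323, b = 1.7136, c = 0.6457 rad; semiperimeter s = 2.2458.
By l'Huilier's theorem, tan(E/4) = √[tan(s/2) tan((s−a)/2) tan((s−b)/2) tan((s−c)/2)], giving spherical excess E = 0.7208 rad.
Area = E·R² = 0.7208 × (6371)² ≈ 29257418 km².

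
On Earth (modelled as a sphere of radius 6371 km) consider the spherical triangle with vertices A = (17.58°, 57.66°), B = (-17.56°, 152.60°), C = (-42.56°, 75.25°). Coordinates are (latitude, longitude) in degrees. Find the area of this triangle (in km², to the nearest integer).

Side lengths (central angles): a = 1.2048, b = 1.0871, c = 1.7410 rad; semiperimeter s = 2.0165.
By l'Huilier's theorem, tan(E/4) = √[tan(s/2) tan((s−a)/2) tan((s−b)/2) tan((s−c)/2)], giving spherical excess E = 0.8570 rad.
Area = E·R² = 0.8570 × (6371)² ≈ 34787139 km².

34787139 km²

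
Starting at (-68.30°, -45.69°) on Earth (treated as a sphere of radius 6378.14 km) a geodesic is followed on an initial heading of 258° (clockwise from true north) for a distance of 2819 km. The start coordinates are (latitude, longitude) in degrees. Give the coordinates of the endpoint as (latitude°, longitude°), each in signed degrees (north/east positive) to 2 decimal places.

-60.78°, -104.67°

Angular distance δ = d/R = 2819/6378.14 = 0.44198 rad; initial bearing θ = 4.5029 rad.
sin φ₂ = sin φ₁ cos δ + cos φ₁ sin δ cos θ = (-0.9291)(0.9039) + (0.3697)(0.4277)(-0.2079) = -0.8727, so φ₂ = -60.78°.
Δλ = atan2(sin θ sin δ cos φ₁, cos δ − sin φ₁ sin φ₂) = atan2(-0.1547, 0.0930) = -58.980°.
λ₂ = -45.690° − 58.980° = -104.67°.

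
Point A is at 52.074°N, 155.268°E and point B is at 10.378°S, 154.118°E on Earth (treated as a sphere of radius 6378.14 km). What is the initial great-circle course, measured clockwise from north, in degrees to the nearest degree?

With φ₁ = 0.9089, φ₂ = -0.1811, Δλ = -0.0201 rad, the forward-azimuth formula gives
θ = atan2( sin Δλ cos φ₂ , cos φ₁ sin φ₂ − sin φ₁ cos φ₂ cos Δλ ) = atan2(-0.0197, -0.8865) = -178.72°.
Adding 360° brings this into [0°, 360°): 181°.

181°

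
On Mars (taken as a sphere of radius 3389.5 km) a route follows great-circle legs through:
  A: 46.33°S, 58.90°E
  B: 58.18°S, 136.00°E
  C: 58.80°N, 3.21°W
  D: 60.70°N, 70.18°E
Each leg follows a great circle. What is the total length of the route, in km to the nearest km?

14197 km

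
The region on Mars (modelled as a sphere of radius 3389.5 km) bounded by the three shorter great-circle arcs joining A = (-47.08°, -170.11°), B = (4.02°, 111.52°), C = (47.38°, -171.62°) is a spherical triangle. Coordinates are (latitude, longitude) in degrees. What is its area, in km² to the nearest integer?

Side lengths (central angles): a = 1.3642, b = 1.6488, c = 1.4851 rad; semiperimeter s = 2.2490.
By l'Huilier's theorem, tan(E/4) = √[tan(s/2) tan((s−a)/2) tan((s−b)/2) tan((s−c)/2)], giving spherical excess E = 1.3497 rad.
Area = E·R² = 1.3497 × (3389.5)² ≈ 15506074 km².

15506074 km²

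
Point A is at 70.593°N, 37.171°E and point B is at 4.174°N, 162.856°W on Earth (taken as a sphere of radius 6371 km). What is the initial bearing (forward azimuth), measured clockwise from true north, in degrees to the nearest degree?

21°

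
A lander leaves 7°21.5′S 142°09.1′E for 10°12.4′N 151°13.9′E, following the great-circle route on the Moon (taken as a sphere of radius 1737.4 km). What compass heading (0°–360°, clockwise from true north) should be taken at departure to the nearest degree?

27°

Δλ = 9.080° = 0.1585 rad.
y = sin Δλ · cos φ₂ = (0.1578)(0.9842) = 0.1553
x = cos φ₁ sin φ₂ − sin φ₁ cos φ₂ cos Δλ = (0.9918)(0.1772) − (-0.1281)(0.9842)(0.9875) = 0.3002
θ = atan2(y, x) = 27.36°, so the bearing is 27°.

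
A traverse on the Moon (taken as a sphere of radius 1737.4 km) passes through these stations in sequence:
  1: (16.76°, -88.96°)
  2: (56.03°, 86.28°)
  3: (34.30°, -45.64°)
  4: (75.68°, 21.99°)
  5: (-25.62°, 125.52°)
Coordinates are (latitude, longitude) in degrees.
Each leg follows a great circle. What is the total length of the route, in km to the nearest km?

10840 km

Leg 1→2: central angle 1.8692 rad, distance 3247.6 km.
Leg 2→3: central angle 1.4112 rad, distance 2451.7 km.
Leg 3→4: central angle 0.8972 rad, distance 1558.8 km.
Leg 4→5: central angle 2.0614 rad, distance 3581.4 km.
Total: 3247.6 + 2451.7 + 1558.8 + 3581.4 ≈ 10840 km.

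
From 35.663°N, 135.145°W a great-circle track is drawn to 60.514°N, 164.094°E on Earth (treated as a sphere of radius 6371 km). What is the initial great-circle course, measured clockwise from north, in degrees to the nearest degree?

With φ₁ = 0.6224, φ₂ = 1.0562, Δλ = -1.0605 rad, the forward-azimuth formula gives
θ = atan2( sin Δλ cos φ₂ , cos φ₁ sin φ₂ − sin φ₁ cos φ₂ cos Δλ ) = atan2(-0.4295, 0.5671) = -37.14°.
Adding 360° brings this into [0°, 360°): 323°.

323°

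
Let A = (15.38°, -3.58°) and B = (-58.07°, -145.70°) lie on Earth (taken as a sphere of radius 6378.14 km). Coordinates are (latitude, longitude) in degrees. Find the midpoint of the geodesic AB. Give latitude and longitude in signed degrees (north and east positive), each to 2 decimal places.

-42.54°, -34.29°

Central angle δ = 2.2492 rad. Interpolating on the sphere with fraction f = 0.5:
P = [sin((1−f)δ)·A + sin(fδ)·B] / sin δ = 1.1587·A + 1.1587·B in Cartesian coordinates,
giving P = (0.6088, -0.4151, -0.6761), i.e. latitude -42.54°, longitude -34.29°.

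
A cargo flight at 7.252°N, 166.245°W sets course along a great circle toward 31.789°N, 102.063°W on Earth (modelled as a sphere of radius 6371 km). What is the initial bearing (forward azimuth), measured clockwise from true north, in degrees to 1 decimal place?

58.1°

With φ₁ = 0.1266, φ₂ = 0.5548, Δλ = 1.1202 rad, the forward-azimuth formula gives
θ = atan2( sin Δλ cos φ₂ , cos φ₁ sin φ₂ − sin φ₁ cos φ₂ cos Δλ ) = atan2(0.7651, 0.4758) = 58.12°.
So the initial bearing is 58.1°.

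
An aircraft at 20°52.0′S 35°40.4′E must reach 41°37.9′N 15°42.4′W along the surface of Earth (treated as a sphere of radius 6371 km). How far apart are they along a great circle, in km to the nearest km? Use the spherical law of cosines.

In radians: φ₁ = -0.3642, φ₂ = 0.7266, Δλ = -51.380° = -0.8968 rad.
cos c = sin φ₁ sin φ₂ + cos φ₁ cos φ₂ cos Δλ = (-0.3562)(0.6643) + (0.9344)(0.7474)(0.6242) = 0.19928,
so c = arccos(0.19928) = 1.37017 rad.
Distance = R·c = 6371 × 1.3702 ≈ 8729 km.

8729 km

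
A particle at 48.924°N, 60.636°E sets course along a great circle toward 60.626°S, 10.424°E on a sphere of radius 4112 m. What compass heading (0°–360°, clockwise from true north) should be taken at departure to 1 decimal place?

With φ₁ = 0.8539, φ₂ = -1.0581, Δλ = -0.8764 rad, the forward-azimuth formula gives
θ = atan2( sin Δλ cos φ₂ , cos φ₁ sin φ₂ − sin φ₁ cos φ₂ cos Δλ ) = atan2(-0.3769, -0.8092) = -155.02°.
Adding 360° brings this into [0°, 360°): 205.0°.

205.0°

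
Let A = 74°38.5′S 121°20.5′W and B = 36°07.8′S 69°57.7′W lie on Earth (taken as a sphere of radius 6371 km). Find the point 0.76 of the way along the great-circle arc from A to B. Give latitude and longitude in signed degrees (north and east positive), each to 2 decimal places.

The central angle between A and B is δ = 0.7925 rad.
With f = 0.76, the slerp weights are sin((1−f)δ)/sin δ = 0.2655 and sin(fδ)/sin δ = 0.7956.
Weighted sum of the unit vectors: (0.2655)·(-0.1378,-0.2262,-0.9643) + (0.7956)·(0.2768,-0.7588,-0.5896) = (0.1836, -0.6637, -0.7251).
Converting back: φ = atan2(z, √(x²+y²)) = -46.48°, λ = atan2(y, x) = -74.54°.

-46.48°, -74.54°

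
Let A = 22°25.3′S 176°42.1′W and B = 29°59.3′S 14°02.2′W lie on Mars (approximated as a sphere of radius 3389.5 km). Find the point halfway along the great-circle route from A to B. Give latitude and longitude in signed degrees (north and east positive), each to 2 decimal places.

-72.61°, -107.42°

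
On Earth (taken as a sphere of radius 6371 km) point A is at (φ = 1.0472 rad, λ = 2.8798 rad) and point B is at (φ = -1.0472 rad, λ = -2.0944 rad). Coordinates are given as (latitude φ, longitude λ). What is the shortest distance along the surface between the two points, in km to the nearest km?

14818 km

Let φ₁ = 1.0472 rad, φ₂ = -1.0472 rad, and Δλ = 1.3090 rad.
Haversine: a = sin²(Δφ/2) + cos φ₁ cos φ₂ sin²(Δλ/2) = 0.7500 + (0.5000)(0.5000)(0.3706) = 0.84265.
Central angle c = 2·arcsin(√a) = 2.32581 rad.
Distance = R·c = 6371 × 2.3258 ≈ 14818 km.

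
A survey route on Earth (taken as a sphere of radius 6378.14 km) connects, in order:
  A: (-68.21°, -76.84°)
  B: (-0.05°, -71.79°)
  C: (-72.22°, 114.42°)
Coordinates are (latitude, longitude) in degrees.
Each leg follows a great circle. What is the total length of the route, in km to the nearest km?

19578 km

Leg A→B: central angle 1.1912 rad, distance 7597.4 km.
Leg B→C: central angle 1.8784 rad, distance 11980.5 km.
Total: 7597.4 + 11980.5 ≈ 19578 km.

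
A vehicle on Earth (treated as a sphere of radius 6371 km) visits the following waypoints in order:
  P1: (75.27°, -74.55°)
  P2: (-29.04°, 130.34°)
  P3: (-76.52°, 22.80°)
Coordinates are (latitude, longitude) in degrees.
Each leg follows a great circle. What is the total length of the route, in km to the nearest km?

22006 km

Leg P1→P2: central angle 2.3065 rad, distance 14694.8 km.
Leg P2→P3: central angle 1.1477 rad, distance 7311.7 km.
Total: 14694.8 + 7311.7 ≈ 22006 km.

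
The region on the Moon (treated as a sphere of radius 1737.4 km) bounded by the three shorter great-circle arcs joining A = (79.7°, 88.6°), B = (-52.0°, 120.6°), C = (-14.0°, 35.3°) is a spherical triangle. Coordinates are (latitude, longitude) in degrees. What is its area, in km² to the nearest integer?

Side lengths (central angles): a = 1.3289, b = 1.7055, c = 2.3212 rad; semiperimeter s = 2.6778.
By l'Huilier's theorem, tan(E/4) = √[tan(s/2) tan((s−a)/2) tan((s−b)/2) tan((s−c)/2)], giving spherical excess E = 2.0658 rad.
Area = E·R² = 2.0658 × (1737.4)² ≈ 6235612 km².

6235612 km²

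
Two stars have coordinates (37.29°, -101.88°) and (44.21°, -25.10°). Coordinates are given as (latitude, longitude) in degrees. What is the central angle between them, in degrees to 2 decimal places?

56.44°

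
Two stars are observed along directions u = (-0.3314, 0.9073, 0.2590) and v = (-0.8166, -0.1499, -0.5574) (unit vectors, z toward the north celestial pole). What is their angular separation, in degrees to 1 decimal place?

90.6°

u·v = -0.0097; |u| = 1.0001, |v| = 1.0000.
cos θ = (u·v)/(|u||v|) = -0.0097, so θ = 90.6°.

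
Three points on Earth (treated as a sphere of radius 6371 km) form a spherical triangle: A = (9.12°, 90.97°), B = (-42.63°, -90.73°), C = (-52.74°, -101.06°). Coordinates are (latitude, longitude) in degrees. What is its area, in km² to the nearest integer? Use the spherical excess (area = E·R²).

10177336 km²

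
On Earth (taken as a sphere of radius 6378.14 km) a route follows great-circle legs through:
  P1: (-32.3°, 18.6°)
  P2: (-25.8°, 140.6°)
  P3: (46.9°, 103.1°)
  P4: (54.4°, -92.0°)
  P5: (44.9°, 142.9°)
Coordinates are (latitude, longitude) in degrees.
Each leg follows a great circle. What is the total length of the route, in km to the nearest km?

36539 km

Leg P1→P2: central angle 1.7423 rad, distance 11112.9 km.
Leg P2→P3: central angle 1.3997 rad, distance 8927.5 km.
Leg P3→P4: central angle 1.3595 rad, distance 8671.4 km.
Leg P4→P5: central angle 1.2272 rad, distance 7827.4 km.
Total: 11112.9 + 8927.5 + 8671.4 + 7827.4 ≈ 36539 km.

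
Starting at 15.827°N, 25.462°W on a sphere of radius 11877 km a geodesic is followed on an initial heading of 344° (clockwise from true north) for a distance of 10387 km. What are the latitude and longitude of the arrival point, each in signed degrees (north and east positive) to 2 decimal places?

62.19°, -52.42°

Angular distance δ = d/R = 10387/11877 = 0.87455 rad; initial bearing θ = 6.0039 rad.
sin φ₂ = sin φ₁ cos δ + cos φ₁ sin δ cos θ = (0.2727)(0.6413) + (0.9621)(0.7673)(0.9613) = 0.8845, so φ₂ = 62.19°.
Δλ = atan2(sin θ sin δ cos φ₁, cos δ − sin φ₁ sin φ₂) = atan2(-0.2035, 0.4001) = -26.954°.
λ₂ = -25.462° − 26.954° = -52.42°.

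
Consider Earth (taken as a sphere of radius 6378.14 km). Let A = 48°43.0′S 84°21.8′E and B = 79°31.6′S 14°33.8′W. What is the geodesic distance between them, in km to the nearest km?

4889 km

With latitudes φ₁ = -48.717°, φ₂ = -79.527° and longitude difference Δλ = -98.927°:
Haversine: a = sin²(Δφ/2) + cos φ₁ cos φ₂ sin²(Δλ/2) = 0.0706 + (0.6598)(0.1818)(0.5776) = 0.13984.
Central angle c = 2·arcsin(√a) = 0.76652 rad.
Distance = R·c = 6378.14 × 0.7665 ≈ 4889 km.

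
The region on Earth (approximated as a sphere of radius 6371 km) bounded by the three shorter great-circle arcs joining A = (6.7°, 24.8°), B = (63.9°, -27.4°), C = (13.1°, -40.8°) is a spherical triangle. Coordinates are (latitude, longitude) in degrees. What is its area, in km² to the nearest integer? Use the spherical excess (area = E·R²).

22905834 km²

Side lengths (central angles): a = 0.9016, b = 1.1307, c = 1.1890 rad; semiperimeter s = 1.6106.
By l'Huilier's theorem, tan(E/4) = √[tan(s/2) tan((s−a)/2) tan((s−b)/2) tan((s−c)/2)], giving spherical excess E = 0.5643 rad.
Area = E·R² = 0.5643 × (6371)² ≈ 22905834 km².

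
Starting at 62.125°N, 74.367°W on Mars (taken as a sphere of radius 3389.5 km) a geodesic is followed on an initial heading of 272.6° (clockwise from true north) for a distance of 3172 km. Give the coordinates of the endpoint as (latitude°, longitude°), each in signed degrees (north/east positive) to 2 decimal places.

Angular distance δ = d/R = 3172/3389.5 = 0.93583 rad; initial bearing θ = 4.7578 rad.
sin φ₂ = sin φ₁ cos δ + cos φ₁ sin δ cos θ = (0.8840)(0.5931) + (0.4675)(0.8051)(0.0454) = 0.5414, so φ₂ = 32.78°.
Δλ = atan2(sin θ sin δ cos φ₁, cos δ − sin φ₁ sin φ₂) = atan2(-0.3760, 0.1146) = -73.055°.
λ₂ = -74.367° − 73.055° = -147.42°.

32.78°, -147.42°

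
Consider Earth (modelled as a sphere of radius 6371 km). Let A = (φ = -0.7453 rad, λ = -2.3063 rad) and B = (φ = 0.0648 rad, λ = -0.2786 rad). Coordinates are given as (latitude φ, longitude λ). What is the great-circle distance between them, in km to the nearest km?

Let φ₁ = -0.7453 rad, φ₂ = 0.0648 rad, and Δλ = 2.0277 rad.
Haversine: a = sin²(Δφ/2) + cos φ₁ cos φ₂ sin²(Δλ/2) = 0.1553 + (0.7349)(0.9979)(0.7206) = 0.68372.
Central angle c = 2·arcsin(√a) = 1.94706 rad.
Distance = R·c = 6371 × 1.9471 ≈ 12405 km.

12405 km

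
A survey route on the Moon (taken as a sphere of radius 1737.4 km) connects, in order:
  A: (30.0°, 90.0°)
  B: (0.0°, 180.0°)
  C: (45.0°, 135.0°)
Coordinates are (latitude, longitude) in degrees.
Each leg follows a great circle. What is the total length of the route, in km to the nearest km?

4549 km

Leg A→B: central angle 1.5708 rad, distance 2729.1 km.
Leg B→C: central angle 1.0472 rad, distance 1819.4 km.
Total: 2729.1 + 1819.4 ≈ 4549 km.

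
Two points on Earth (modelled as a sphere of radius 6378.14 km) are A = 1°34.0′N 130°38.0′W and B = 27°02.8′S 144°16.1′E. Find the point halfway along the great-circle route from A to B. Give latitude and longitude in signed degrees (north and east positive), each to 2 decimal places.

-17.04°, -170.15°

The central angle between A and B is δ = 1.5071 rad.
With f = 0.5, the slerp weights are sin((1−f)δ)/sin δ = 0.6856 and sin(fδ)/sin δ = 0.6856.
Weighted sum of the unit vectors: (0.6856)·(-0.6510,-0.7586,0.0273) + (0.6856)·(-0.7230,0.5201,-0.4547) = (-0.9420, -0.1635, -0.2930).
Converting back: φ = atan2(z, √(x²+y²)) = -17.04°, λ = atan2(y, x) = -170.15°.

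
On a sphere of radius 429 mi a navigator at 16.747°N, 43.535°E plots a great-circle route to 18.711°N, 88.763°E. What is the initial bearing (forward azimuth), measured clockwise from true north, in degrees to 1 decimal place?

Δλ = 45.228° = 0.7894 rad.
y = sin Δλ · cos φ₂ = (0.7099)(0.9471) = 0.6724
x = cos φ₁ sin φ₂ − sin φ₁ cos φ₂ cos Δλ = (0.9576)(0.3208) − (0.2881)(0.9471)(0.7043) = 0.1150
θ = atan2(y, x) = 80.30°, so the bearing is 80.3°.

80.3°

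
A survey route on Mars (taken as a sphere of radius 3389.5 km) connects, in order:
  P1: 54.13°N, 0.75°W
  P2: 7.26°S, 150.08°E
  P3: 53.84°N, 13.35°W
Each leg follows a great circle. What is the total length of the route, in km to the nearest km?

15329 km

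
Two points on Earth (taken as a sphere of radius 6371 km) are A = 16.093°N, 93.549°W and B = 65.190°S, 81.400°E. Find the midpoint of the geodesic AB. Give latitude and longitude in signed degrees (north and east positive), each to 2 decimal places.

Central angle δ = 2.2826 rad. Interpolating on the sphere with fraction f = 0.5:
P = [sin((1−f)δ)·A + sin(fδ)·B] / sin δ = 1.2008·A + 1.2008·B in Cartesian coordinates,
giving P = (0.0039, -0.6533, -0.7571), i.e. latitude -49.21°, longitude -89.66°.

-49.21°, -89.66°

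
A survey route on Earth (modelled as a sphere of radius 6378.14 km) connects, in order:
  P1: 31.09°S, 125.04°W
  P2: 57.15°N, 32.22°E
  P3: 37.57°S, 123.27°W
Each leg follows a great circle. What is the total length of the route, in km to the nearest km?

Leg P1→P2: central angle 2.6104 rad, distance 16649.8 km.
Leg P2→P3: central angle 2.6985 rad, distance 17211.4 km.
Total: 16649.8 + 17211.4 ≈ 33861 km.

33861 km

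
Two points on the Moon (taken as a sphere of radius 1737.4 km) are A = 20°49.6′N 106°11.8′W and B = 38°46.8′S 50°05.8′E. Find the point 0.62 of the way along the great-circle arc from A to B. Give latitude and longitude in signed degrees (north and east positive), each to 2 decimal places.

Central angle δ = 2.6678 rad. Interpolating on the sphere with fraction f = 0.62:
P = [sin((1−f)δ)·A + sin(fδ)·B] / sin δ = 1.8602·A + 2.1839·B in Cartesian coordinates,
giving P = (0.6072, -0.3636, -0.7065), i.e. latitude -44.95°, longitude -30.92°.

-44.95°, -30.92°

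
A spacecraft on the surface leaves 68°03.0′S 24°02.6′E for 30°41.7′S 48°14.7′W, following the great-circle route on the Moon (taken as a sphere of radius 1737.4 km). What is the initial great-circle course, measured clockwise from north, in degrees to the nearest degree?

Δλ = -72.288° = -1.2617 rad.
y = sin Δλ · cos φ₂ = (-0.9526)(0.8599) = -0.8191
x = cos φ₁ sin φ₂ − sin φ₁ cos φ₂ cos Δλ = (0.3738)(-0.5105) − (-0.9275)(0.8599)(0.3042) = 0.0518
θ = atan2(y, x) = -86.38°; adding 360° gives 274°.

274°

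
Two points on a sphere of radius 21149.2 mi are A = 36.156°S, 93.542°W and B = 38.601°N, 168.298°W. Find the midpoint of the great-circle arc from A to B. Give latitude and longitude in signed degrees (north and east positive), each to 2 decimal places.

The central angle between A and B is δ = 1.7744 rad.
With f = 0.5, the slerp weights are sin((1−f)δ)/sin δ = 0.7916 and sin(fδ)/sin δ = 0.7916.
Weighted sum of the unit vectors: (0.7916)·(-0.0499,-0.8059,-0.5900) + (0.7916)·(-0.7653,-0.1585,0.6239) = (-0.6453, -0.7634, 0.0268).
Converting back: φ = atan2(z, √(x²+y²)) = 1.54°, λ = atan2(y, x) = -130.21°.

1.54°, -130.21°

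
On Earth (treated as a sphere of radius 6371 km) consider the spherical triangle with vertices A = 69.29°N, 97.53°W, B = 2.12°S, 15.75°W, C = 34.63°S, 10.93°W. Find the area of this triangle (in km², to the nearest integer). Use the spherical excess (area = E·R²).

7442976 km²

Side lengths (central angles): a = 0.5728, b = 2.1110, c = 1.5549 rad; semiperimeter s = 2.1193.
By l'Huilier's theorem, tan(E/4) = √[tan(s/2) tan((s−a)/2) tan((s−b)/2) tan((s−c)/2)], giving spherical excess E = 0.1834 rad.
Area = E·R² = 0.1834 × (6371)² ≈ 7442976 km².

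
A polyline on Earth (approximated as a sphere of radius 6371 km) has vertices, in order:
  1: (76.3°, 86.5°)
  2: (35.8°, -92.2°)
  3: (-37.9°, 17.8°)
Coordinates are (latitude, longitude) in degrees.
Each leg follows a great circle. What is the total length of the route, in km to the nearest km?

21485 km

Leg 1→2: central angle 1.1850 rad, distance 7549.8 km.
Leg 2→3: central angle 2.1873 rad, distance 13935.6 km.
Total: 7549.8 + 13935.6 ≈ 21485 km.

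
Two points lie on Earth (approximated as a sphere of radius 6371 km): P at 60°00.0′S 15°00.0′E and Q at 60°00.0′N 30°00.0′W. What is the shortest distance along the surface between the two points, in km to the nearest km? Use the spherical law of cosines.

In radians: φ₁ = -1.0472, φ₂ = 1.0472, Δλ = -45.000° = -0.7854 rad.
cos c = sin φ₁ sin φ₂ + cos φ₁ cos φ₂ cos Δλ = (-0.8660)(0.8660) + (0.5000)(0.5000)(0.7071) = -0.57322,
so c = arccos(-0.57322) = 2.18123 rad.
Distance = R·c = 6371 × 2.1812 ≈ 13897 km.

13897 km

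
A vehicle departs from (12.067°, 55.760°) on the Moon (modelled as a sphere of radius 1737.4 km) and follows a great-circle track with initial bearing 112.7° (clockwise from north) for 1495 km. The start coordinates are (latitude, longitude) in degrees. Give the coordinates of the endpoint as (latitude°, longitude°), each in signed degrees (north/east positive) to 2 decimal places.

-8.61°, 100.78°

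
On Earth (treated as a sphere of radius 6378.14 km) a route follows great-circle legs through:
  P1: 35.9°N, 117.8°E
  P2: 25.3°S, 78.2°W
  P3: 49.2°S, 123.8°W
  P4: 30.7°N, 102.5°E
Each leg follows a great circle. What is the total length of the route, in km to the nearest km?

Leg P1→P2: central angle 2.8390 rad, distance 18107.5 km.
Leg P2→P3: central angle 0.7424 rad, distance 4735.3 km.
Leg P3→P4: central angle 2.4570 rad, distance 15670.8 km.
Total: 18107.5 + 4735.3 + 15670.8 ≈ 38514 km.

38514 km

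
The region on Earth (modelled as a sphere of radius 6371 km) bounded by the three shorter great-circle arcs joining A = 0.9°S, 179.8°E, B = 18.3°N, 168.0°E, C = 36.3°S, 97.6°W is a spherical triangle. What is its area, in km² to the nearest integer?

6685119 km²

Side lengths (central angles): a = 1.8179, b = 1.4575, c = 0.3916 rad; semiperimeter s = 1.8335.
By l'Huilier's theorem, tan(E/4) = √[tan(s/2) tan((s−a)/2) tan((s−b)/2) tan((s−c)/2)], giving spherical excess E = 0.1647 rad.
Area = E·R² = 0.1647 × (6371)² ≈ 6685119 km².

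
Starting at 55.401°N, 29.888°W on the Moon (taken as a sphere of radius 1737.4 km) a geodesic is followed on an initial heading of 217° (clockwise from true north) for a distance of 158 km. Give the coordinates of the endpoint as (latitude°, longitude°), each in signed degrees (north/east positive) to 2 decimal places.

Angular distance δ = d/R = 158/1737.4 = 0.09094 rad; initial bearing θ = 3.7874 rad.
sin φ₂ = sin φ₁ cos δ + cos φ₁ sin δ cos θ = (0.8231)(0.9959) + (0.5678)(0.0908)(-0.7986) = 0.7786, so φ₂ = 51.13°.
Δλ = atan2(sin θ sin δ cos φ₁, cos δ − sin φ₁ sin φ₂) = atan2(-0.0310, 0.3550) = -4.996°.
λ₂ = -29.888° − 4.996° = -34.88°.

51.13°, -34.88°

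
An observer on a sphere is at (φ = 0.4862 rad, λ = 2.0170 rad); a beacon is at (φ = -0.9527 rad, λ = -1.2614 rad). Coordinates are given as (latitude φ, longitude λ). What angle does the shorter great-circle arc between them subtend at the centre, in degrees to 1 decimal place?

152.7°

In radians: φ₁ = 0.4862, φ₂ = -0.9527, Δλ = 172.162° = 3.0048 rad.
Haversine: a = sin²(Δφ/2) + cos φ₁ cos φ₂ sin²(Δλ/2) = 0.4342 + (0.8841)(0.5795)(0.9953) = 0.94418.
Central angle c = 2·arcsin(√a) = 2.66456 rad.
So the angular separation is 152.7°.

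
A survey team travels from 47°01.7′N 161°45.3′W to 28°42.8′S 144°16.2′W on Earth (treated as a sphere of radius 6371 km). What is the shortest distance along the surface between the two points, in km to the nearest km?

8603 km

In radians: φ₁ = 0.8208, φ₂ = -0.5011, Δλ = 17.485° = 0.3052 rad.
Haversine: a = sin²(Δφ/2) + cos φ₁ cos φ₂ sin²(Δλ/2) = 0.3769 + (0.6816)(0.8770)(0.0231) = 0.39066.
Central angle c = 2·arcsin(√a) = 1.35034 rad.
Distance = R·c = 6371 × 1.3503 ≈ 8603 km.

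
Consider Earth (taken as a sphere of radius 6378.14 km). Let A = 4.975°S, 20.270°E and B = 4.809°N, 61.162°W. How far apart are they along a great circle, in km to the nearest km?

9119 km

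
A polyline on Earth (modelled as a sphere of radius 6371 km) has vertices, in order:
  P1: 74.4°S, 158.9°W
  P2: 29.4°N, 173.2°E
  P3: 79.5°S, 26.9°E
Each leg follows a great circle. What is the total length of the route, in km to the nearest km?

25947 km

Leg P1→P2: central angle 1.8398 rad, distance 11721.3 km.
Leg P2→P3: central angle 2.2329 rad, distance 14225.7 km.
Total: 11721.3 + 14225.7 ≈ 25947 km.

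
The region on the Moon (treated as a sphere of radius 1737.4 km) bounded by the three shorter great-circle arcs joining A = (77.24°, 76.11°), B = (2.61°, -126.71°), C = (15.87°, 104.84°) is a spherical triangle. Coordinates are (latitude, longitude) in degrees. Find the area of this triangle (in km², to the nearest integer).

Side lengths (central angles): a = 2.1957, b = 1.1007, c = 1.7304 rad; semiperimeter s = 2.5134.
By l'Huilier's theorem, tan(E/4) = √[tan(s/2) tan((s−a)/2) tan((s−b)/2) tan((s−c)/2)], giving spherical excess E = 1.5795 rad.
Area = E·R² = 1.5795 × (1737.4)² ≈ 4767826 km².

4767826 km²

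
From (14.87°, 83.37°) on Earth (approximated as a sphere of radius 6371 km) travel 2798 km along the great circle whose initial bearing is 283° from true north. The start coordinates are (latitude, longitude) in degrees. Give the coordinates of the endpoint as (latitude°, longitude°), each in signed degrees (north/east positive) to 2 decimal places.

Angular distance δ = d/R = 2798/6371 = 0.43918 rad; initial bearing θ = 4.9393 rad.
sin φ₂ = sin φ₁ cos δ + cos φ₁ sin δ cos θ = (0.2566)(0.9051) + (0.9665)(0.4252)(0.2250) = 0.3247, so φ₂ = 18.95°.
Δλ = atan2(sin θ sin δ cos φ₁, cos δ − sin φ₁ sin φ₂) = atan2(-0.4004, 0.8218) = -25.979°.
λ₂ = 83.370° − 25.979° = 57.39°.

18.95°, 57.39°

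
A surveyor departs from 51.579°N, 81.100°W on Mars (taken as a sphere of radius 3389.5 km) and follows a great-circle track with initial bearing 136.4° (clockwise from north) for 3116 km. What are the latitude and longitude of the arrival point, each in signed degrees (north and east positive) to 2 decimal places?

Angular distance δ = d/R = 3116/3389.5 = 0.91931 rad; initial bearing θ = 2.3806 rad.
sin φ₂ = sin φ₁ cos δ + cos φ₁ sin δ cos θ = (0.7835)(0.6064) + (0.6214)(0.7952)(-0.7242) = 0.1172, so φ₂ = 6.73°.
Δλ = atan2(sin θ sin δ cos φ₁, cos δ − sin φ₁ sin φ₂) = atan2(0.3408, 0.5145) = 33.517°.
λ₂ = -81.100° + 33.517° = -47.58°.

6.73°, -47.58°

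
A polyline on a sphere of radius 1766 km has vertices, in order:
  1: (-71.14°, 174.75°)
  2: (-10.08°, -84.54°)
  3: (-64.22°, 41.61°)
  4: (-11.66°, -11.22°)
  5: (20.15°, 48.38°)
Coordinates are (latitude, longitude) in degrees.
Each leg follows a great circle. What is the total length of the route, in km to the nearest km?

Leg 1→2: central angle 1.4641 rad, distance 2585.6 km.
Leg 2→3: central angle 1.6659 rad, distance 2942.0 km.
Leg 3→4: central angle 1.1159 rad, distance 1970.7 km.
Leg 4→5: central angle 1.1640 rad, distance 2055.7 km.
Total: 2585.6 + 2942.0 + 1970.7 + 2055.7 ≈ 9554 km.

9554 km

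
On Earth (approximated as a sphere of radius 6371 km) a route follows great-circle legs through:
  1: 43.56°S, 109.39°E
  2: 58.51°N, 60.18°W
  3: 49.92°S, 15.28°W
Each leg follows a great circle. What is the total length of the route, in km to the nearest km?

Leg 1→2: central angle 2.8574 rad, distance 18204.7 km.
Leg 2→3: central angle 1.9979 rad, distance 12728.6 km.
Total: 18204.7 + 12728.6 ≈ 30933 km.

30933 km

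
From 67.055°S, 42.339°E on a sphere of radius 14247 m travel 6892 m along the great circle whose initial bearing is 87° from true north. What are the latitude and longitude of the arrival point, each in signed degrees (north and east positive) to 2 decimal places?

-53.68°, 93.98°

Angular distance δ = d/R = 6892/14247 = 0.48375 rad; initial bearing θ = 1.5184 rad.
sin φ₂ = sin φ₁ cos δ + cos φ₁ sin δ cos θ = (-0.9209)(0.8853) + (0.3898)(0.4651)(0.0523) = -0.8057, so φ₂ = -53.68°.
Δλ = atan2(sin θ sin δ cos φ₁, cos δ − sin φ₁ sin φ₂) = atan2(0.1811, 0.1433) = 51.646°.
λ₂ = 42.339° + 51.646° = 93.98°.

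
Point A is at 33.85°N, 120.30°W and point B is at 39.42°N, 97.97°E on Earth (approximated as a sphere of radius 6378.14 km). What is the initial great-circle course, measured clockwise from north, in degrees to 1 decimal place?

331.1°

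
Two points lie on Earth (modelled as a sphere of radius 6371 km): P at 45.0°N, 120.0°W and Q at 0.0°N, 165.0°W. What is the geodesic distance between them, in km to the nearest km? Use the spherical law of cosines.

Let φ₁ = 0.7854 rad, φ₂ = 0.0000 rad, and Δλ = -0.7854 rad.
cos c = sin φ₁ sin φ₂ + cos φ₁ cos φ₂ cos Δλ = (0.7071)(0.0000) + (0.7071)(1.0000)(0.7071) = 0.50000,
so c = arccos(0.50000) = 1.04720 rad.
Distance = R·c = 6371 × 1.0472 ≈ 6672 km.

6672 km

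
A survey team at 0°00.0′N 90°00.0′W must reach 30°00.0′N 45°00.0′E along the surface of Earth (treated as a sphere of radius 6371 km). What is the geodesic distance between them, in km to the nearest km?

With latitudes φ₁ = 0.000°, φ₂ = 30.000° and longitude difference Δλ = 135.000°:
cos c = sin φ₁ sin φ₂ + cos φ₁ cos φ₂ cos Δλ = (0.0000)(0.5000) + (1.0000)(0.8660)(-0.7071) = -0.61237,
so c = arccos(-0.61237) = 2.22985 rad.
Distance = R·c = 6371 × 2.2299 ≈ 14206 km.

14206 km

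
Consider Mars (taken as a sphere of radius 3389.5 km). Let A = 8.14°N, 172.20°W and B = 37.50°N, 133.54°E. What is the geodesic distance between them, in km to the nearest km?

3371 km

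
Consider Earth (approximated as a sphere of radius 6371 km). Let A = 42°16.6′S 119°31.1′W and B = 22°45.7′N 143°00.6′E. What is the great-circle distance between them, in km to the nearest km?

12279 km

In radians: φ₁ = -0.7379, φ₂ = 0.3973, Δλ = -97.472° = -1.7012 rad.
cos c = sin φ₁ sin φ₂ + cos φ₁ cos φ₂ cos Δλ = (-0.6727)(0.3869) + (0.7399)(0.9221)(-0.1300) = -0.34899,
so c = arccos(-0.34899) = 1.92729 rad.
Distance = R·c = 6371 × 1.9273 ≈ 12279 km.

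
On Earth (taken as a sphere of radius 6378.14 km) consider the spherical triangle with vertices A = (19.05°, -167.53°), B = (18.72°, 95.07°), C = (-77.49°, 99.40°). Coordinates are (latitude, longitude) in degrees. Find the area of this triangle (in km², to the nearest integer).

Side lengths (central angles): a = 1.6798, b = 1.9067, c = 1.5813 rad; semiperimeter s = 2.5839.
By l'Huilier's theorem, tan(E/4) = √[tan(s/2) tan((s−a)/2) tan((s−b)/2) tan((s−c)/2)], giving spherical excess E = 2.0786 rad.
Area = E·R² = 2.0786 × (6378.14)² ≈ 84560276 km².

84560276 km²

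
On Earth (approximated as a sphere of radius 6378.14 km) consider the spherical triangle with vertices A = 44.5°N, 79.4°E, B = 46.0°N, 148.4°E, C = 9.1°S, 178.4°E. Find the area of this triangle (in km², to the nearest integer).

Side lengths (central angles): a = 1.0699, b = 1.7937, c = 0.8206 rad; semiperimeter s = 1.8421.
By l'Huilier's theorem, tan(E/4) = √[tan(s/2) tan((s−a)/2) tan((s−b)/2) tan((s−c)/2)], giving spherical excess E = 0.3400 rad.
Area = E·R² = 0.3400 × (6378.14)² ≈ 13830125 km².

13830125 km²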